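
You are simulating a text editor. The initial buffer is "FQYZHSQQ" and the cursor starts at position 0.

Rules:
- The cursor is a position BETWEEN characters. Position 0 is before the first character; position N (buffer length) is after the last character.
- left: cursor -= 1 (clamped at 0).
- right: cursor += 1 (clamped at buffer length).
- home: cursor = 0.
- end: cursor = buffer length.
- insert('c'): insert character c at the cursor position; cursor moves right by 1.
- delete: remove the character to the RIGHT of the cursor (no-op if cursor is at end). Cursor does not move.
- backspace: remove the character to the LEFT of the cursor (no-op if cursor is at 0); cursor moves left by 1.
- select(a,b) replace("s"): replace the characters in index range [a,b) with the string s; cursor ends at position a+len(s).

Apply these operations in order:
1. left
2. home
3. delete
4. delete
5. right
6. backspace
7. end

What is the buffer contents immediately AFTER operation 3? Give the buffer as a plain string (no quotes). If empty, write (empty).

After op 1 (left): buf='FQYZHSQQ' cursor=0
After op 2 (home): buf='FQYZHSQQ' cursor=0
After op 3 (delete): buf='QYZHSQQ' cursor=0

Answer: QYZHSQQ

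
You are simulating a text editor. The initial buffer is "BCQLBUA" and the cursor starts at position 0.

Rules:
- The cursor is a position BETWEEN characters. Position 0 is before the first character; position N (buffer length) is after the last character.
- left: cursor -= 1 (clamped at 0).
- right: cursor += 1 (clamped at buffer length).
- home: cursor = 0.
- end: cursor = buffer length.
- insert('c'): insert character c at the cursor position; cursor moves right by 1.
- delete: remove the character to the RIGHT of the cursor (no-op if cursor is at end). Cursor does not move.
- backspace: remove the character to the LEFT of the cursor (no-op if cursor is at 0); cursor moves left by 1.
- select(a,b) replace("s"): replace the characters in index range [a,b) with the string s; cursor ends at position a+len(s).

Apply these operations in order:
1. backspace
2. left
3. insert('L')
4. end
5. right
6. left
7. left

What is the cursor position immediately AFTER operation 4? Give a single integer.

After op 1 (backspace): buf='BCQLBUA' cursor=0
After op 2 (left): buf='BCQLBUA' cursor=0
After op 3 (insert('L')): buf='LBCQLBUA' cursor=1
After op 4 (end): buf='LBCQLBUA' cursor=8

Answer: 8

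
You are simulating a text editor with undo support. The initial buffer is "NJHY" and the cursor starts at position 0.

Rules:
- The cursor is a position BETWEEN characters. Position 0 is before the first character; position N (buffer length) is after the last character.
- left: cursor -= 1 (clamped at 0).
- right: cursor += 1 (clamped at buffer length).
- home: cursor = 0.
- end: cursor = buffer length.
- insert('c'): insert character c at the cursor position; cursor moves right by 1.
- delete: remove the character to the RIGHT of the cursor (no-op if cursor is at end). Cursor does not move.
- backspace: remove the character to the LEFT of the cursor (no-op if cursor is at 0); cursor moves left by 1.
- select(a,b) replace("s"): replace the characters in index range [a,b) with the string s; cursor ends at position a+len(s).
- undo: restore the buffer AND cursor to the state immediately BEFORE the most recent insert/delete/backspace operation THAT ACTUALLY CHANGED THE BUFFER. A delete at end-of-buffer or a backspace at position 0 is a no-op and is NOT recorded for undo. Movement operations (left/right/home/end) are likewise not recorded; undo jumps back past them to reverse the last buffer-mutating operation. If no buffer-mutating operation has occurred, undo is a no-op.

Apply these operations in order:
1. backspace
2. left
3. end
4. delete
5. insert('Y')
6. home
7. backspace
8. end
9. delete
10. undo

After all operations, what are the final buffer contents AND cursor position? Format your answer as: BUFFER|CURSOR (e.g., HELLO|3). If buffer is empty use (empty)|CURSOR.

After op 1 (backspace): buf='NJHY' cursor=0
After op 2 (left): buf='NJHY' cursor=0
After op 3 (end): buf='NJHY' cursor=4
After op 4 (delete): buf='NJHY' cursor=4
After op 5 (insert('Y')): buf='NJHYY' cursor=5
After op 6 (home): buf='NJHYY' cursor=0
After op 7 (backspace): buf='NJHYY' cursor=0
After op 8 (end): buf='NJHYY' cursor=5
After op 9 (delete): buf='NJHYY' cursor=5
After op 10 (undo): buf='NJHY' cursor=4

Answer: NJHY|4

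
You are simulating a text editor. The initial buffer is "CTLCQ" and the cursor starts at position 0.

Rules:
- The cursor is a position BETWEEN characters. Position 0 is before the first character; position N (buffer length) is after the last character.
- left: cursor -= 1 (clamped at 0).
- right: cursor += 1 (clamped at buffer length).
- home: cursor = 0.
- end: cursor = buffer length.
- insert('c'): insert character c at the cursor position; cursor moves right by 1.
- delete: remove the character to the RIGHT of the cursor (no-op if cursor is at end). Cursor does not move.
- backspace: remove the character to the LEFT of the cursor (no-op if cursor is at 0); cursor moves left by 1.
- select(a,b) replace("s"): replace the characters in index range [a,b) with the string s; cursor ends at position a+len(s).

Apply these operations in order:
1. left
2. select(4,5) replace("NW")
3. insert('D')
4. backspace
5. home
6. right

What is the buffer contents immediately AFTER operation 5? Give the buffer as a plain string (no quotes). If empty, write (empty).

Answer: CTLCNW

Derivation:
After op 1 (left): buf='CTLCQ' cursor=0
After op 2 (select(4,5) replace("NW")): buf='CTLCNW' cursor=6
After op 3 (insert('D')): buf='CTLCNWD' cursor=7
After op 4 (backspace): buf='CTLCNW' cursor=6
After op 5 (home): buf='CTLCNW' cursor=0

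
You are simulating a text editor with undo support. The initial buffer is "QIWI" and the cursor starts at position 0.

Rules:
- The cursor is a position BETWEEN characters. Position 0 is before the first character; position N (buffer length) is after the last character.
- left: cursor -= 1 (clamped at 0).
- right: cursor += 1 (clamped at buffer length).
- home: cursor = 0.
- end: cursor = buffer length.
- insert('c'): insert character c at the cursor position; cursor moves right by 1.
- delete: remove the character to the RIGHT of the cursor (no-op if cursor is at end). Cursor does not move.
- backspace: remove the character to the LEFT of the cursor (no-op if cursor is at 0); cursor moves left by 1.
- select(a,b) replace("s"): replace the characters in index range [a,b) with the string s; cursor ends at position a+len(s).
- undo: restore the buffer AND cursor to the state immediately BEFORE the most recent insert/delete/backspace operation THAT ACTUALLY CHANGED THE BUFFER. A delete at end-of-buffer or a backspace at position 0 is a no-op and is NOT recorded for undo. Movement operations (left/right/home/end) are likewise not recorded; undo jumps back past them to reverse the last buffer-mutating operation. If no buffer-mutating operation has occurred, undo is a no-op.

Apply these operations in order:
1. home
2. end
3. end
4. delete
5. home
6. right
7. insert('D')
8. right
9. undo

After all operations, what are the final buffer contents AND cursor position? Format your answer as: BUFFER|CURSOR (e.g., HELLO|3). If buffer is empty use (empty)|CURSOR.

Answer: QIWI|1

Derivation:
After op 1 (home): buf='QIWI' cursor=0
After op 2 (end): buf='QIWI' cursor=4
After op 3 (end): buf='QIWI' cursor=4
After op 4 (delete): buf='QIWI' cursor=4
After op 5 (home): buf='QIWI' cursor=0
After op 6 (right): buf='QIWI' cursor=1
After op 7 (insert('D')): buf='QDIWI' cursor=2
After op 8 (right): buf='QDIWI' cursor=3
After op 9 (undo): buf='QIWI' cursor=1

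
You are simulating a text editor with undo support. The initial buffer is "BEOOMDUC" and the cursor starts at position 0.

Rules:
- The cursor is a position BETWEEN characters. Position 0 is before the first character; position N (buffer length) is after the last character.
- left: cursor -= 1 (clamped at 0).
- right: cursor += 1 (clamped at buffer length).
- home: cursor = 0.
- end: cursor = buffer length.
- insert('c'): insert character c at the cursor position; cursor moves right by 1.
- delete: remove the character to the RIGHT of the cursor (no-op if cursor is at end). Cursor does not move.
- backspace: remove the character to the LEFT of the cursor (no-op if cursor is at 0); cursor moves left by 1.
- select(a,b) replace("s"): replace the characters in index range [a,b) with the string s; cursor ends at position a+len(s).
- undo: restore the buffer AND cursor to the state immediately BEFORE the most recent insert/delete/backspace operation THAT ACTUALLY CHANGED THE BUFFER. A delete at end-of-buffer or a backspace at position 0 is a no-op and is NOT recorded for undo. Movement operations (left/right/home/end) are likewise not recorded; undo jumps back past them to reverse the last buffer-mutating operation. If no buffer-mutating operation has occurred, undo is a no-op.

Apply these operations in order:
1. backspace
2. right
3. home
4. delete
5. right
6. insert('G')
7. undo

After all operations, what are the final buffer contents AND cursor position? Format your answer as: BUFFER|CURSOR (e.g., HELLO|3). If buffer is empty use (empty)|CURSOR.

After op 1 (backspace): buf='BEOOMDUC' cursor=0
After op 2 (right): buf='BEOOMDUC' cursor=1
After op 3 (home): buf='BEOOMDUC' cursor=0
After op 4 (delete): buf='EOOMDUC' cursor=0
After op 5 (right): buf='EOOMDUC' cursor=1
After op 6 (insert('G')): buf='EGOOMDUC' cursor=2
After op 7 (undo): buf='EOOMDUC' cursor=1

Answer: EOOMDUC|1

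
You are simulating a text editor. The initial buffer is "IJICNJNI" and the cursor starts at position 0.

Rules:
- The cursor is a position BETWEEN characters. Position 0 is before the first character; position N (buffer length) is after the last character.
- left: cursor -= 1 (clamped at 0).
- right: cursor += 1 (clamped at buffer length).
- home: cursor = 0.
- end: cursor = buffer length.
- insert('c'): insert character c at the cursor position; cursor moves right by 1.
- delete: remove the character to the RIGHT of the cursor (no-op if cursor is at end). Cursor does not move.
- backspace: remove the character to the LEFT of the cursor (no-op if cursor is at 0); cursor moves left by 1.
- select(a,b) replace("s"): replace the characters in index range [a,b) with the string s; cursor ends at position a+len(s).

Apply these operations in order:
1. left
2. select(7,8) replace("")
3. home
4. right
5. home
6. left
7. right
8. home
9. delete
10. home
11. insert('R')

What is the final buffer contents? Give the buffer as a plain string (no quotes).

Answer: RJICNJN

Derivation:
After op 1 (left): buf='IJICNJNI' cursor=0
After op 2 (select(7,8) replace("")): buf='IJICNJN' cursor=7
After op 3 (home): buf='IJICNJN' cursor=0
After op 4 (right): buf='IJICNJN' cursor=1
After op 5 (home): buf='IJICNJN' cursor=0
After op 6 (left): buf='IJICNJN' cursor=0
After op 7 (right): buf='IJICNJN' cursor=1
After op 8 (home): buf='IJICNJN' cursor=0
After op 9 (delete): buf='JICNJN' cursor=0
After op 10 (home): buf='JICNJN' cursor=0
After op 11 (insert('R')): buf='RJICNJN' cursor=1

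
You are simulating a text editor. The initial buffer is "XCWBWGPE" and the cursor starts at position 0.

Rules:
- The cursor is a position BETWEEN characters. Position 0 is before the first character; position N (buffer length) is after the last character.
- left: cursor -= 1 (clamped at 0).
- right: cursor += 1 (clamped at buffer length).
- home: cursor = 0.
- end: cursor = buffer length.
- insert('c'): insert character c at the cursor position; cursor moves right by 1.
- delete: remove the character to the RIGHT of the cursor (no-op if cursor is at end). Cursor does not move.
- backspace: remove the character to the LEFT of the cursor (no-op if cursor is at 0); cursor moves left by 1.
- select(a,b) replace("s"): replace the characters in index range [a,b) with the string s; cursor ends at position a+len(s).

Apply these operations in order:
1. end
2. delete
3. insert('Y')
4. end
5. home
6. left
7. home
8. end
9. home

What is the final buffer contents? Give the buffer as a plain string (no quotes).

After op 1 (end): buf='XCWBWGPE' cursor=8
After op 2 (delete): buf='XCWBWGPE' cursor=8
After op 3 (insert('Y')): buf='XCWBWGPEY' cursor=9
After op 4 (end): buf='XCWBWGPEY' cursor=9
After op 5 (home): buf='XCWBWGPEY' cursor=0
After op 6 (left): buf='XCWBWGPEY' cursor=0
After op 7 (home): buf='XCWBWGPEY' cursor=0
After op 8 (end): buf='XCWBWGPEY' cursor=9
After op 9 (home): buf='XCWBWGPEY' cursor=0

Answer: XCWBWGPEY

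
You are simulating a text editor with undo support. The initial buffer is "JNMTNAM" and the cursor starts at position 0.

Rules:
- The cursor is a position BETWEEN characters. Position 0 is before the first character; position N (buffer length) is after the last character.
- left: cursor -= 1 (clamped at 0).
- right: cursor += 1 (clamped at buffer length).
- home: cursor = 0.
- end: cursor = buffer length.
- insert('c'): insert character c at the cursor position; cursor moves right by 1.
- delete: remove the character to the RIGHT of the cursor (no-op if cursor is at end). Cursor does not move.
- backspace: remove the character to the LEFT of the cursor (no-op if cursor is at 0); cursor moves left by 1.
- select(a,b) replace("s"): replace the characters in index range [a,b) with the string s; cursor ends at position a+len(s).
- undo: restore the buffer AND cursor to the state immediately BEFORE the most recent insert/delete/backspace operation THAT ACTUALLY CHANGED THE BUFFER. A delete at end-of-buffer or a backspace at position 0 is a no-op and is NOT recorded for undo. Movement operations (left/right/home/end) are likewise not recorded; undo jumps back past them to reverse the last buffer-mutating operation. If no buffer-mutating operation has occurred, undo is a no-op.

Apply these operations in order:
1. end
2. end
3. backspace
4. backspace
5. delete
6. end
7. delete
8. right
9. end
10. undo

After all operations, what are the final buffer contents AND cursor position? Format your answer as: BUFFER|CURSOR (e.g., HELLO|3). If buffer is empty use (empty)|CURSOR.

After op 1 (end): buf='JNMTNAM' cursor=7
After op 2 (end): buf='JNMTNAM' cursor=7
After op 3 (backspace): buf='JNMTNA' cursor=6
After op 4 (backspace): buf='JNMTN' cursor=5
After op 5 (delete): buf='JNMTN' cursor=5
After op 6 (end): buf='JNMTN' cursor=5
After op 7 (delete): buf='JNMTN' cursor=5
After op 8 (right): buf='JNMTN' cursor=5
After op 9 (end): buf='JNMTN' cursor=5
After op 10 (undo): buf='JNMTNA' cursor=6

Answer: JNMTNA|6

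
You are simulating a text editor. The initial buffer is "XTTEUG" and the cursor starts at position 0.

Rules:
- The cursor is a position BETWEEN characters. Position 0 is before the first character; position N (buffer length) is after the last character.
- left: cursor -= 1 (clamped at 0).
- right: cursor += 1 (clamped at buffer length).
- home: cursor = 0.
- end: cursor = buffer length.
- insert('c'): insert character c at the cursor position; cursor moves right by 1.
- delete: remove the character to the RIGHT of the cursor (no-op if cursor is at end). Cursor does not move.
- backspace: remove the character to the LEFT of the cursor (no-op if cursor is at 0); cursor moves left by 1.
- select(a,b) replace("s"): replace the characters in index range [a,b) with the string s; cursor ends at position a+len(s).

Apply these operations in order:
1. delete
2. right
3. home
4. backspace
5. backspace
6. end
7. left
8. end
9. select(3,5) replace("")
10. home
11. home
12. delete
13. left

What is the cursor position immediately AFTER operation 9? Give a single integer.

After op 1 (delete): buf='TTEUG' cursor=0
After op 2 (right): buf='TTEUG' cursor=1
After op 3 (home): buf='TTEUG' cursor=0
After op 4 (backspace): buf='TTEUG' cursor=0
After op 5 (backspace): buf='TTEUG' cursor=0
After op 6 (end): buf='TTEUG' cursor=5
After op 7 (left): buf='TTEUG' cursor=4
After op 8 (end): buf='TTEUG' cursor=5
After op 9 (select(3,5) replace("")): buf='TTE' cursor=3

Answer: 3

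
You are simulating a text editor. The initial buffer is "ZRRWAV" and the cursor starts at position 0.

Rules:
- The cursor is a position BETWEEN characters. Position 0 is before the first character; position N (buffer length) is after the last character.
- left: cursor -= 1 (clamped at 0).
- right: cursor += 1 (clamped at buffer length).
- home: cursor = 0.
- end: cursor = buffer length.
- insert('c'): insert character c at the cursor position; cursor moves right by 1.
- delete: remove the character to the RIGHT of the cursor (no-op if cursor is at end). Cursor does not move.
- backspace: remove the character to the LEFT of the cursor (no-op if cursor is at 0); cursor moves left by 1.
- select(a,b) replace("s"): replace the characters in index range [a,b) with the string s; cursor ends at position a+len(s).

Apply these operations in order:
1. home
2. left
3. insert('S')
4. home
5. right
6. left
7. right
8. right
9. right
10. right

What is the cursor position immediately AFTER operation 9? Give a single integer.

After op 1 (home): buf='ZRRWAV' cursor=0
After op 2 (left): buf='ZRRWAV' cursor=0
After op 3 (insert('S')): buf='SZRRWAV' cursor=1
After op 4 (home): buf='SZRRWAV' cursor=0
After op 5 (right): buf='SZRRWAV' cursor=1
After op 6 (left): buf='SZRRWAV' cursor=0
After op 7 (right): buf='SZRRWAV' cursor=1
After op 8 (right): buf='SZRRWAV' cursor=2
After op 9 (right): buf='SZRRWAV' cursor=3

Answer: 3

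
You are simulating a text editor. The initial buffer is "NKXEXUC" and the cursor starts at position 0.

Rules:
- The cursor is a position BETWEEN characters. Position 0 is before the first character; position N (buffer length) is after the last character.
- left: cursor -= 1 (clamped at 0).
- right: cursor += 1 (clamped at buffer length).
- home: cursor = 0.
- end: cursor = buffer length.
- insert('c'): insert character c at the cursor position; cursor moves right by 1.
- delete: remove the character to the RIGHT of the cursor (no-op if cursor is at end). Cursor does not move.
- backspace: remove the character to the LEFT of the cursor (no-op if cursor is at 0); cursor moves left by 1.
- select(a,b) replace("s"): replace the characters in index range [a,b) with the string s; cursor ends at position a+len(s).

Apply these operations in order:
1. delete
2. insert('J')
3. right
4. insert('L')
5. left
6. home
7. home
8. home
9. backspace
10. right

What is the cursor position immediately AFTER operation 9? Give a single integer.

After op 1 (delete): buf='KXEXUC' cursor=0
After op 2 (insert('J')): buf='JKXEXUC' cursor=1
After op 3 (right): buf='JKXEXUC' cursor=2
After op 4 (insert('L')): buf='JKLXEXUC' cursor=3
After op 5 (left): buf='JKLXEXUC' cursor=2
After op 6 (home): buf='JKLXEXUC' cursor=0
After op 7 (home): buf='JKLXEXUC' cursor=0
After op 8 (home): buf='JKLXEXUC' cursor=0
After op 9 (backspace): buf='JKLXEXUC' cursor=0

Answer: 0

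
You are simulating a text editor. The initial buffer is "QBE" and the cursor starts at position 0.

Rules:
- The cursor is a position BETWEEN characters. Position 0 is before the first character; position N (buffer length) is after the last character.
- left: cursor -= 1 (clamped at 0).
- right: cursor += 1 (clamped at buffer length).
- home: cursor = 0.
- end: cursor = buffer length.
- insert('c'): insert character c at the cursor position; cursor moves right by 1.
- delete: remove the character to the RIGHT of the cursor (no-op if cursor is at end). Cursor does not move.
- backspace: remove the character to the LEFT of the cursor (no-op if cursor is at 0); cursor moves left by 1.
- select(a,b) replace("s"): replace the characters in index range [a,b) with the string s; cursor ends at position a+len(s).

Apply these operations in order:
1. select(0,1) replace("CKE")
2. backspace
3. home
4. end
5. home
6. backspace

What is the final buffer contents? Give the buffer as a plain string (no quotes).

After op 1 (select(0,1) replace("CKE")): buf='CKEBE' cursor=3
After op 2 (backspace): buf='CKBE' cursor=2
After op 3 (home): buf='CKBE' cursor=0
After op 4 (end): buf='CKBE' cursor=4
After op 5 (home): buf='CKBE' cursor=0
After op 6 (backspace): buf='CKBE' cursor=0

Answer: CKBE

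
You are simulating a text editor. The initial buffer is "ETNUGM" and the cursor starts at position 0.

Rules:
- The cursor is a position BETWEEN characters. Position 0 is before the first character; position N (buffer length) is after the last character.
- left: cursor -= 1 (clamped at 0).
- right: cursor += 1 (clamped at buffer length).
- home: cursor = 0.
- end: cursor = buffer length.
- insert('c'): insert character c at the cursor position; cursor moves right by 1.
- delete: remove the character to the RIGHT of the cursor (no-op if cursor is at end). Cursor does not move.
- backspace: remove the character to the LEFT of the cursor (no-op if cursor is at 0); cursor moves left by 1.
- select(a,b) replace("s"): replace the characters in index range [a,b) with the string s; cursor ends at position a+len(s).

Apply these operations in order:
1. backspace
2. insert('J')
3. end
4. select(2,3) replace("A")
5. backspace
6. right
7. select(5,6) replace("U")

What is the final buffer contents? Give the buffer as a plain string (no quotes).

After op 1 (backspace): buf='ETNUGM' cursor=0
After op 2 (insert('J')): buf='JETNUGM' cursor=1
After op 3 (end): buf='JETNUGM' cursor=7
After op 4 (select(2,3) replace("A")): buf='JEANUGM' cursor=3
After op 5 (backspace): buf='JENUGM' cursor=2
After op 6 (right): buf='JENUGM' cursor=3
After op 7 (select(5,6) replace("U")): buf='JENUGU' cursor=6

Answer: JENUGU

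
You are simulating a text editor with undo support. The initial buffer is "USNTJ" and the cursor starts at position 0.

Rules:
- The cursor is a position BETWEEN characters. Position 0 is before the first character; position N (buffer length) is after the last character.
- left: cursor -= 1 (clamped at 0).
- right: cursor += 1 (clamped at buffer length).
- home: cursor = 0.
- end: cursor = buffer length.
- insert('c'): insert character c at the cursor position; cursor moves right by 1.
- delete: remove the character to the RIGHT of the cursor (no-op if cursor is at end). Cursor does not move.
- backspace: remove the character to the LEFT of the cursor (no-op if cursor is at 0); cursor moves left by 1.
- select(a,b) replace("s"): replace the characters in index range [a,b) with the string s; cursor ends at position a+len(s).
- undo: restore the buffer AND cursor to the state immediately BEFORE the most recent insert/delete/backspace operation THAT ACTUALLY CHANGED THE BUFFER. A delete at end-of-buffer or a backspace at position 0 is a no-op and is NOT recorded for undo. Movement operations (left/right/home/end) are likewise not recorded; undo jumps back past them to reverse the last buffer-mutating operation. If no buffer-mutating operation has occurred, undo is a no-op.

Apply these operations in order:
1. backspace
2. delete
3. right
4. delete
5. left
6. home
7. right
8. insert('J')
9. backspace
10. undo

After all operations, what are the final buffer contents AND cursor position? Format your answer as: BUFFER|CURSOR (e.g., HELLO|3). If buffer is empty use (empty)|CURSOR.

Answer: SJTJ|2

Derivation:
After op 1 (backspace): buf='USNTJ' cursor=0
After op 2 (delete): buf='SNTJ' cursor=0
After op 3 (right): buf='SNTJ' cursor=1
After op 4 (delete): buf='STJ' cursor=1
After op 5 (left): buf='STJ' cursor=0
After op 6 (home): buf='STJ' cursor=0
After op 7 (right): buf='STJ' cursor=1
After op 8 (insert('J')): buf='SJTJ' cursor=2
After op 9 (backspace): buf='STJ' cursor=1
After op 10 (undo): buf='SJTJ' cursor=2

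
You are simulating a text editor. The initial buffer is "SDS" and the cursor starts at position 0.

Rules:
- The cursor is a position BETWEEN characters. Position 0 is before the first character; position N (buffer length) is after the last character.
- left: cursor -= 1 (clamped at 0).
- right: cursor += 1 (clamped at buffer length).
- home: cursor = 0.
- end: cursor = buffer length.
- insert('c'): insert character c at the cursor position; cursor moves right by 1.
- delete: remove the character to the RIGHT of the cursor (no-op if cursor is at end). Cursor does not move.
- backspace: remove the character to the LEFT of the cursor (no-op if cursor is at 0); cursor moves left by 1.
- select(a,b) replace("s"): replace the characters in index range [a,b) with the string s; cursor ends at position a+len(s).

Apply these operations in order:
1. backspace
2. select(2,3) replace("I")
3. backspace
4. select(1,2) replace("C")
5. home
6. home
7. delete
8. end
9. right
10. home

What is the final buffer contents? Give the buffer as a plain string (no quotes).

After op 1 (backspace): buf='SDS' cursor=0
After op 2 (select(2,3) replace("I")): buf='SDI' cursor=3
After op 3 (backspace): buf='SD' cursor=2
After op 4 (select(1,2) replace("C")): buf='SC' cursor=2
After op 5 (home): buf='SC' cursor=0
After op 6 (home): buf='SC' cursor=0
After op 7 (delete): buf='C' cursor=0
After op 8 (end): buf='C' cursor=1
After op 9 (right): buf='C' cursor=1
After op 10 (home): buf='C' cursor=0

Answer: C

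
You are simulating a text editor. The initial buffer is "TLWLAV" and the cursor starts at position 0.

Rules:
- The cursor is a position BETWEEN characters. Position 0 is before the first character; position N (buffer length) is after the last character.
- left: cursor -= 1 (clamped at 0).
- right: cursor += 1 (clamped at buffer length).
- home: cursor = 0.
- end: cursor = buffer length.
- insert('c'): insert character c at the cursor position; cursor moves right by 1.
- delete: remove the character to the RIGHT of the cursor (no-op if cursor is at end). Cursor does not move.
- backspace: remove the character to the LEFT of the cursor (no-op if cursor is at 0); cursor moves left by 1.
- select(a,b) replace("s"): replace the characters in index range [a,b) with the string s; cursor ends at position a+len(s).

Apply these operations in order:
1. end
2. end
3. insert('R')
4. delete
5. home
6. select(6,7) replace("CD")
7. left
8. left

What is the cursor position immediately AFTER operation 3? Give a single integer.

After op 1 (end): buf='TLWLAV' cursor=6
After op 2 (end): buf='TLWLAV' cursor=6
After op 3 (insert('R')): buf='TLWLAVR' cursor=7

Answer: 7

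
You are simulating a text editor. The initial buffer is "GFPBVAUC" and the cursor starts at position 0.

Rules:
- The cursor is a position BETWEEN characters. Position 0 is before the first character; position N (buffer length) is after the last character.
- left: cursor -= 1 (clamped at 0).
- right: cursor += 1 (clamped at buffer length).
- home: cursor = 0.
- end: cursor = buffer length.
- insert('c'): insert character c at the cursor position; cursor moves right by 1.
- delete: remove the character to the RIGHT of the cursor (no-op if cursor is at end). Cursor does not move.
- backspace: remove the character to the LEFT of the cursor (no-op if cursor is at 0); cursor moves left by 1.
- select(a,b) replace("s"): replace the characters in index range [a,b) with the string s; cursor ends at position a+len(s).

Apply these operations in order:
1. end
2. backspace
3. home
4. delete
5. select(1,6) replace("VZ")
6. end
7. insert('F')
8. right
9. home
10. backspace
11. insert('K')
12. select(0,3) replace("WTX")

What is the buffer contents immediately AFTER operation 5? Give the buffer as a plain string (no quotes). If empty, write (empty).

Answer: FVZ

Derivation:
After op 1 (end): buf='GFPBVAUC' cursor=8
After op 2 (backspace): buf='GFPBVAU' cursor=7
After op 3 (home): buf='GFPBVAU' cursor=0
After op 4 (delete): buf='FPBVAU' cursor=0
After op 5 (select(1,6) replace("VZ")): buf='FVZ' cursor=3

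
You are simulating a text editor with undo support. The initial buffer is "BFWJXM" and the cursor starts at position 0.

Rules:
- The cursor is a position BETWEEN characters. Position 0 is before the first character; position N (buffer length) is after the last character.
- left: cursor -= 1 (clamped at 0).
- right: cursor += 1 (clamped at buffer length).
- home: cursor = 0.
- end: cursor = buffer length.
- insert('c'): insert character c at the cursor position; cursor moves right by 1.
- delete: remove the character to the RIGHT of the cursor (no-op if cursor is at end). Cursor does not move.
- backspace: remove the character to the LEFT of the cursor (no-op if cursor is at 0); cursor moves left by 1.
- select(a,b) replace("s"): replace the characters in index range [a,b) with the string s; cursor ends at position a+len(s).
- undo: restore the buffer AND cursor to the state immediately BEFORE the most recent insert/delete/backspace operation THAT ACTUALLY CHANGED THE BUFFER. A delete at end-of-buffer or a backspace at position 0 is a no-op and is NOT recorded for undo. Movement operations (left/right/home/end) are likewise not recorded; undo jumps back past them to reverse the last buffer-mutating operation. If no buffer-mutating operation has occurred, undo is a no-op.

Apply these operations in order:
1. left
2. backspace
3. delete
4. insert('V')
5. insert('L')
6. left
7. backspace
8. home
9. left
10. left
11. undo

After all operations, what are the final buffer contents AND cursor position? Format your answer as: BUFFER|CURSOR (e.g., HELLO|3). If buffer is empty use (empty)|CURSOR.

Answer: VLFWJXM|1

Derivation:
After op 1 (left): buf='BFWJXM' cursor=0
After op 2 (backspace): buf='BFWJXM' cursor=0
After op 3 (delete): buf='FWJXM' cursor=0
After op 4 (insert('V')): buf='VFWJXM' cursor=1
After op 5 (insert('L')): buf='VLFWJXM' cursor=2
After op 6 (left): buf='VLFWJXM' cursor=1
After op 7 (backspace): buf='LFWJXM' cursor=0
After op 8 (home): buf='LFWJXM' cursor=0
After op 9 (left): buf='LFWJXM' cursor=0
After op 10 (left): buf='LFWJXM' cursor=0
After op 11 (undo): buf='VLFWJXM' cursor=1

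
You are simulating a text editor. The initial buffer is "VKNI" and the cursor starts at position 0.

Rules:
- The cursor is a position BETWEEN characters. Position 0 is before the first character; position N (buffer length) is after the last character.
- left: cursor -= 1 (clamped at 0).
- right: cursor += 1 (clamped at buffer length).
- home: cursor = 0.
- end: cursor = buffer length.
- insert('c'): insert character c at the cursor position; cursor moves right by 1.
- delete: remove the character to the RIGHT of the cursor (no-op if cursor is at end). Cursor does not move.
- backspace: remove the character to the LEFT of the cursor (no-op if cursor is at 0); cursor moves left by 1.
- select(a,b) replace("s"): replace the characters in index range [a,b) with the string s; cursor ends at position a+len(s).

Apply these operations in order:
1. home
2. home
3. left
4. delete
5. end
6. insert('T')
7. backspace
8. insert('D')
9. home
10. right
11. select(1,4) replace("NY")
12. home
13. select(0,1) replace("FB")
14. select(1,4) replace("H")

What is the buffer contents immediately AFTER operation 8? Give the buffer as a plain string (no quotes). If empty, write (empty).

Answer: KNID

Derivation:
After op 1 (home): buf='VKNI' cursor=0
After op 2 (home): buf='VKNI' cursor=0
After op 3 (left): buf='VKNI' cursor=0
After op 4 (delete): buf='KNI' cursor=0
After op 5 (end): buf='KNI' cursor=3
After op 6 (insert('T')): buf='KNIT' cursor=4
After op 7 (backspace): buf='KNI' cursor=3
After op 8 (insert('D')): buf='KNID' cursor=4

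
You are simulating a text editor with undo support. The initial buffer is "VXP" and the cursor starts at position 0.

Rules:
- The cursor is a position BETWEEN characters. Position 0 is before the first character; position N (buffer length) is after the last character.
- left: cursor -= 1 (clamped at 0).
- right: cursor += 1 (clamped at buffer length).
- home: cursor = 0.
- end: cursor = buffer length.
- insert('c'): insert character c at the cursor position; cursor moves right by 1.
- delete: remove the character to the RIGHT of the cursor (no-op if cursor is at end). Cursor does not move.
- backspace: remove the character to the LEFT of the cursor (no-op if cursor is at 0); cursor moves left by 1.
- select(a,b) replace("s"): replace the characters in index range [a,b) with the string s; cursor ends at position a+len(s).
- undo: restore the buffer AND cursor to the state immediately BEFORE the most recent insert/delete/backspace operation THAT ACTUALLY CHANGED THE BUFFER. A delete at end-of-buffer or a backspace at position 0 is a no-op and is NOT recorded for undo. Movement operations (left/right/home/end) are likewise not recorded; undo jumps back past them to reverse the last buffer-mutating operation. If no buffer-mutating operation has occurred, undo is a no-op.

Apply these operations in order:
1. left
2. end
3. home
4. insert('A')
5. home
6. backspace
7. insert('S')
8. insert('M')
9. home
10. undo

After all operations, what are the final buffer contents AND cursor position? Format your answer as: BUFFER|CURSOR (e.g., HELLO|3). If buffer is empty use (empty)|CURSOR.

Answer: SAVXP|1

Derivation:
After op 1 (left): buf='VXP' cursor=0
After op 2 (end): buf='VXP' cursor=3
After op 3 (home): buf='VXP' cursor=0
After op 4 (insert('A')): buf='AVXP' cursor=1
After op 5 (home): buf='AVXP' cursor=0
After op 6 (backspace): buf='AVXP' cursor=0
After op 7 (insert('S')): buf='SAVXP' cursor=1
After op 8 (insert('M')): buf='SMAVXP' cursor=2
After op 9 (home): buf='SMAVXP' cursor=0
After op 10 (undo): buf='SAVXP' cursor=1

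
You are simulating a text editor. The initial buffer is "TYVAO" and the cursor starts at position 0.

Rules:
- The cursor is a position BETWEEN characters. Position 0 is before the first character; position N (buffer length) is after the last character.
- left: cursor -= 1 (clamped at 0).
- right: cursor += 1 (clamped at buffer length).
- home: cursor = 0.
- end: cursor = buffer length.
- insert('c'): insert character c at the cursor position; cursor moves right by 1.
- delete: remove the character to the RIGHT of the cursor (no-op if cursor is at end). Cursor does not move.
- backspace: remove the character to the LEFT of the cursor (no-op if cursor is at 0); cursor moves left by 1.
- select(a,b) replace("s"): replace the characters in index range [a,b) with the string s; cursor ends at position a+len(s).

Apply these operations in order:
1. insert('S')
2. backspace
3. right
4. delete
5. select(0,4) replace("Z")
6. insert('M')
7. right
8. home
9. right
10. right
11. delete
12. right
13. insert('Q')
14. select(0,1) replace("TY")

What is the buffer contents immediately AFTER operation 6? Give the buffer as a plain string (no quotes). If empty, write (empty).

After op 1 (insert('S')): buf='STYVAO' cursor=1
After op 2 (backspace): buf='TYVAO' cursor=0
After op 3 (right): buf='TYVAO' cursor=1
After op 4 (delete): buf='TVAO' cursor=1
After op 5 (select(0,4) replace("Z")): buf='Z' cursor=1
After op 6 (insert('M')): buf='ZM' cursor=2

Answer: ZM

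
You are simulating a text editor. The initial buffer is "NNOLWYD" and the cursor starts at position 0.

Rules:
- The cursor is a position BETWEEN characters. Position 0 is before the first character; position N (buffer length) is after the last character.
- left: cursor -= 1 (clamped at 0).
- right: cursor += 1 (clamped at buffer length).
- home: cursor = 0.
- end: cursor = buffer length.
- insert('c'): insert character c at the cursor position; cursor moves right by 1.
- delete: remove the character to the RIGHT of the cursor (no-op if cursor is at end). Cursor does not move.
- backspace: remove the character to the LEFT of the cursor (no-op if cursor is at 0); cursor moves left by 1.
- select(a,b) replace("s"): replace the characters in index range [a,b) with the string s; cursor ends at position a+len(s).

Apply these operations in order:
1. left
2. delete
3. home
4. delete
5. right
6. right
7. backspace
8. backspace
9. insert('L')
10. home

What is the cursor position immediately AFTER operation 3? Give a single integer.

After op 1 (left): buf='NNOLWYD' cursor=0
After op 2 (delete): buf='NOLWYD' cursor=0
After op 3 (home): buf='NOLWYD' cursor=0

Answer: 0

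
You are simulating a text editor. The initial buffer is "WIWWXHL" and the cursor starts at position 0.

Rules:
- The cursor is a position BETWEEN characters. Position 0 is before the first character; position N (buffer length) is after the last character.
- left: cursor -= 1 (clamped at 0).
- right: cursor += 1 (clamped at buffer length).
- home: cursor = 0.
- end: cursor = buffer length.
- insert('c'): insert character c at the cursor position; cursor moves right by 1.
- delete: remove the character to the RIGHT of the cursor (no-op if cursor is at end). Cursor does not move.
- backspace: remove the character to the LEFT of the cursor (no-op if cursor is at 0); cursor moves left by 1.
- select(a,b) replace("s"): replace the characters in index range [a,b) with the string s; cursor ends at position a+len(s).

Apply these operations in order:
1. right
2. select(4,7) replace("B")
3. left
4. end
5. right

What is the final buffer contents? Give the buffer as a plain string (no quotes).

After op 1 (right): buf='WIWWXHL' cursor=1
After op 2 (select(4,7) replace("B")): buf='WIWWB' cursor=5
After op 3 (left): buf='WIWWB' cursor=4
After op 4 (end): buf='WIWWB' cursor=5
After op 5 (right): buf='WIWWB' cursor=5

Answer: WIWWB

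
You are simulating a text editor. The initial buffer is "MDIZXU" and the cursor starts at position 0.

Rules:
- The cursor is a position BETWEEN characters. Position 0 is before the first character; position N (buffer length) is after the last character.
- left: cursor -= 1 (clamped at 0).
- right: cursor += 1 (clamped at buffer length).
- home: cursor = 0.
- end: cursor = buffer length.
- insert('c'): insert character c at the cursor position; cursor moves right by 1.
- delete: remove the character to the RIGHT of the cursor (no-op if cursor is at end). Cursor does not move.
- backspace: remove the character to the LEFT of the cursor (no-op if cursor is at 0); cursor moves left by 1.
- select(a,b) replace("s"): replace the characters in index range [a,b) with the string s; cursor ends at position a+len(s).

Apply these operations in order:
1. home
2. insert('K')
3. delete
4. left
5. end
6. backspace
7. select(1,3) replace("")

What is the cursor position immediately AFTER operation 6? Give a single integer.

After op 1 (home): buf='MDIZXU' cursor=0
After op 2 (insert('K')): buf='KMDIZXU' cursor=1
After op 3 (delete): buf='KDIZXU' cursor=1
After op 4 (left): buf='KDIZXU' cursor=0
After op 5 (end): buf='KDIZXU' cursor=6
After op 6 (backspace): buf='KDIZX' cursor=5

Answer: 5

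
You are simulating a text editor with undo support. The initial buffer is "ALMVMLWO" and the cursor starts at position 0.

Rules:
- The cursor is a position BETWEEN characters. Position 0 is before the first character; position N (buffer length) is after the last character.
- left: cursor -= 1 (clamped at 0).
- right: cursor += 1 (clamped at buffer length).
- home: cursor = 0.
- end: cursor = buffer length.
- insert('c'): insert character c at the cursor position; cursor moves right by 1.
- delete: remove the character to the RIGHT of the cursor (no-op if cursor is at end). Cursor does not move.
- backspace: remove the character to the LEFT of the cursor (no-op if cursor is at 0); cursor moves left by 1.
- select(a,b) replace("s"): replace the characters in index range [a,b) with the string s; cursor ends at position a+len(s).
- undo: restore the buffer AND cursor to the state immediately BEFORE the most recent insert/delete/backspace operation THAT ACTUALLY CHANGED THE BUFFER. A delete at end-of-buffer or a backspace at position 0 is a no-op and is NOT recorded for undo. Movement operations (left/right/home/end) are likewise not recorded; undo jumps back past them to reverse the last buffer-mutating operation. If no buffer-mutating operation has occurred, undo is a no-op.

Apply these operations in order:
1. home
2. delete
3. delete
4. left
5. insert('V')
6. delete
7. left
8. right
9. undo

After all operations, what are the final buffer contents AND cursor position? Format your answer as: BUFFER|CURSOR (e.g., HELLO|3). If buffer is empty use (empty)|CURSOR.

Answer: VMVMLWO|1

Derivation:
After op 1 (home): buf='ALMVMLWO' cursor=0
After op 2 (delete): buf='LMVMLWO' cursor=0
After op 3 (delete): buf='MVMLWO' cursor=0
After op 4 (left): buf='MVMLWO' cursor=0
After op 5 (insert('V')): buf='VMVMLWO' cursor=1
After op 6 (delete): buf='VVMLWO' cursor=1
After op 7 (left): buf='VVMLWO' cursor=0
After op 8 (right): buf='VVMLWO' cursor=1
After op 9 (undo): buf='VMVMLWO' cursor=1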